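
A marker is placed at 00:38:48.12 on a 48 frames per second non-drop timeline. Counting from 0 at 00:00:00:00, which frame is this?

111756

Total seconds to the label: (0 × 3600 + 38 × 60 + 48) = 2328.
Frame index = 2328 × 48 + 12 = 111756.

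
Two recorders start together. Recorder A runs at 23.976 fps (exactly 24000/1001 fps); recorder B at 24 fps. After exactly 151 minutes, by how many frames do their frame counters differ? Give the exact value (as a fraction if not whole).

217440/1001 frames

151 min = 9060 s.
A emits 24000/1001 × 9060 = 217440000/1001 frames; B emits 24 × 9060 = 217440.
Difference = 217440/1001 frames (≈ 217.2228); B is ahead of A.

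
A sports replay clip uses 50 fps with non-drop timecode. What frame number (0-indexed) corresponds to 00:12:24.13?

Total seconds to the label: (0 × 3600 + 12 × 60 + 24) = 744.
Frame index = 744 × 50 + 13 = 37213.

frame 37213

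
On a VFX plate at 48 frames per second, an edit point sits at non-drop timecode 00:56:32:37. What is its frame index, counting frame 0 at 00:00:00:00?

frame 162853

Total seconds to the label: (0 × 3600 + 56 × 60 + 32) = 3392.
Frame index = 3392 × 48 + 37 = 162853.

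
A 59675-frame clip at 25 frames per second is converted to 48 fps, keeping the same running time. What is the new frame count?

114576 frames

Target frames = source frames × (target rate / source rate) = 59675 × (48)/(25) = 59675 × 48/25 = 114576.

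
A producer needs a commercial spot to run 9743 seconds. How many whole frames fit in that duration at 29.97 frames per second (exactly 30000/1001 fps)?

291998 frames

Frames = 9743 × 30000/1001 = 292290000/1001 ≈ 291998.0020.
Complete frames: 291998.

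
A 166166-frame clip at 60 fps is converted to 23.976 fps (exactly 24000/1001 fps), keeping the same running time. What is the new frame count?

66400 frames

Target frames = source frames × (target rate / source rate) = 166166 × (24000/1001)/(60) = 166166 × 400/1001 = 66400.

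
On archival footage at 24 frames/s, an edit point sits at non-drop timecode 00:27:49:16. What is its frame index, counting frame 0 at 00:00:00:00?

Total seconds to the label: (0 × 3600 + 27 × 60 + 49) = 1669.
Frame index = 1669 × 24 + 16 = 40072.

frame 40072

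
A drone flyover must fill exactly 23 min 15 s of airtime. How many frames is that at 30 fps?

41850 frames

23 min 15 s = 1395 s.
Frames = 1395 × 30 = 41850.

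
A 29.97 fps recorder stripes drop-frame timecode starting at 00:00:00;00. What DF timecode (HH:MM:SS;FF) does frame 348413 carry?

03:13:45;11

Each 10-minute DF block holds 10 × 60 × 30 − 9 × 2 = 17982 frames. 348413 ÷ 17982 → 19 full blocks, remainder 6755.
Within the partial block the first minute is 1800 frames and each further minute 1798, so 3 further minute boundaries passed. Total skipped labels = 18 × 19 + 2 × 3 = 348.
Non-drop label index = 348413 + 348 = 348761; at 30 labels/s that is 03:13:45:11, i.e. DF 03:13:45;11.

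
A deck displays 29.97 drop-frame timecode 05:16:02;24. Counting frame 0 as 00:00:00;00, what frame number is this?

568314

Complete 10-minute blocks: 31, each 17982 frames → 557442.
Remaining 6 whole minutes in the current block: 1800 + 5 × 1798 = 10790 frames.
Within the current minute: 2 × 30 + 24 − 2 = 82 (labels ;00/;01 skipped at this minute). Total = 557442 + 10790 + 82 = 568314.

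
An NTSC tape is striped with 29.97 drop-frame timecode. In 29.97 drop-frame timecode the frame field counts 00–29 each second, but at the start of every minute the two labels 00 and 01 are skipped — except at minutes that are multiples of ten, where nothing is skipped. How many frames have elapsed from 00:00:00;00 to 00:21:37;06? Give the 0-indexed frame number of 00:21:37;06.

38878

As if non-drop at 30 labels/s: (0 × 3600 + 21 × 60 + 37) × 30 + 6 = 38916.
Minute boundaries passed: 21; those not divisible by 10: 21 − 2 = 19; dropped labels = 2 × 19 = 38.
Actual frame index = 38916 − 38 = 38878.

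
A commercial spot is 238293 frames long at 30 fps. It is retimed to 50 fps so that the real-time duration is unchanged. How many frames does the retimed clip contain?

Target frames = source frames × (target rate / source rate) = 238293 × (50)/(30) = 238293 × 5/3 = 397155.

397155 frames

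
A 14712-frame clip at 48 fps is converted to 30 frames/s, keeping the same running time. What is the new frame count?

9195 frames

Target frames = source frames × (target rate / source rate) = 14712 × (30)/(48) = 14712 × 5/8 = 9195.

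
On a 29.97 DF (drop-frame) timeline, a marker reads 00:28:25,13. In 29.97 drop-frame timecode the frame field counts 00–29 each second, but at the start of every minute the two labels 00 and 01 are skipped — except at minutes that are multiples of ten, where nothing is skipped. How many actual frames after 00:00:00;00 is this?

As if non-drop at 30 labels/s: (0 × 3600 + 28 × 60 + 25) × 30 + 13 = 51163.
Minute boundaries passed: 28; those not divisible by 10: 28 − 2 = 26; dropped labels = 2 × 26 = 52.
Actual frame index = 51163 − 52 = 51111.

51111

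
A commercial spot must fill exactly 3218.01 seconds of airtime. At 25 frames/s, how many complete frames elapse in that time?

80450 frames

Frames = 3218.01 × 25 = 321801/4 ≈ 80450.2500.
Complete frames: 80450.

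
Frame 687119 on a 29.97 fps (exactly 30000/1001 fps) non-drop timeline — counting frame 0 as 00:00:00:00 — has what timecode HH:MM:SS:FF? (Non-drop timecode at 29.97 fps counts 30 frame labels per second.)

06:21:43:29

687119 ÷ 30 = 22903 full seconds, remainder 29 frames.
22903 s = 6 h 21 min 43 s.
Timecode: 06:21:43:29.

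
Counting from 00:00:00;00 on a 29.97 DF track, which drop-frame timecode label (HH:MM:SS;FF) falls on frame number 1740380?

Each 10-minute DF block holds 10 × 60 × 30 − 9 × 2 = 17982 frames. 1740380 ÷ 17982 → 96 full blocks, remainder 14108.
Within the partial block the first minute is 1800 frames and each further minute 1798, so 7 further minute boundaries passed. Total skipped labels = 18 × 96 + 2 × 7 = 1742.
Non-drop label index = 1740380 + 1742 = 1742122; at 30 labels/s that is 16:07:50:22, i.e. DF 16:07:50;22.

16:07:50;22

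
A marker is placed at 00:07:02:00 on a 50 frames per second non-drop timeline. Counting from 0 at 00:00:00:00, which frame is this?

frame 21100

Total seconds to the label: (0 × 3600 + 7 × 60 + 2) = 422.
Frame index = 422 × 50 + 0 = 21100.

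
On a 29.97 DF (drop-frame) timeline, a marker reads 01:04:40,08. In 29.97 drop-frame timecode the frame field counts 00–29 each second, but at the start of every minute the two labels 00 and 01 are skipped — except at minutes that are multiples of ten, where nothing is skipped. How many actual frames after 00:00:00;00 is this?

As if non-drop at 30 labels/s: (1 × 3600 + 4 × 60 + 40) × 30 + 8 = 116408.
Minute boundaries passed: 64; those not divisible by 10: 64 − 6 = 58; dropped labels = 2 × 58 = 116.
Actual frame index = 116408 − 116 = 116292.

116292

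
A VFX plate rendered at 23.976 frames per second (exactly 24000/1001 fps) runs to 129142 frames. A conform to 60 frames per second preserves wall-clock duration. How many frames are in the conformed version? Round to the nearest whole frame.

323178 frames

Frames at target rate = 129142 × (60) / (24000/1001) = 64635571/200 ≈ 323177.855.
Nearest whole frame: 323178.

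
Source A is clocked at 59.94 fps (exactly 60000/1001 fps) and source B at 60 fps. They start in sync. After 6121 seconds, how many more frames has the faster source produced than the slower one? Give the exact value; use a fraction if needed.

A emits 60000/1001 × 6121 = 367260000/1001 frames; B emits 60 × 6121 = 367260.
Difference = 367260/1001 frames (≈ 366.8931); B is ahead of A.

367260/1001 frames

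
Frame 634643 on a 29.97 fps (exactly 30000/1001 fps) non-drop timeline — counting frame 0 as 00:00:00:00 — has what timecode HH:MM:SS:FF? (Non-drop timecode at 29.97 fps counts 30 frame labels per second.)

634643 ÷ 30 = 21154 full seconds, remainder 23 frames.
21154 s = 5 h 52 min 34 s.
Timecode: 05:52:34:23.

05:52:34:23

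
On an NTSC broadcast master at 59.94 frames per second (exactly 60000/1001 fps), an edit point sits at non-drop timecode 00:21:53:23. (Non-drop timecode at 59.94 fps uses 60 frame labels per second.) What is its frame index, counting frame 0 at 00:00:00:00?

78803

Total seconds to the label: (0 × 3600 + 21 × 60 + 53) = 1313.
Frame index = 1313 × 60 + 23 = 78803.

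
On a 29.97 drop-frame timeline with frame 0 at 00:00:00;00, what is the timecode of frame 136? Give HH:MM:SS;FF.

Ten DF minutes hold 17982 frames, so frame 136 lies in block 0 (frames 0–17981) with 136 frames into that block.
The block's first minute is 1800 frames and the rest 1798 each; 136 frames reaches minute 0, so 0 × 18 + 0 × 2 = 0 labels have been skipped so far.
Adding those back, label number 136 + 0 = 136 at 30 labels/s is 4 s + 16 f = 0 h 0 min 4 s frame 16, i.e. 00:00:04;16.

00:00:04;16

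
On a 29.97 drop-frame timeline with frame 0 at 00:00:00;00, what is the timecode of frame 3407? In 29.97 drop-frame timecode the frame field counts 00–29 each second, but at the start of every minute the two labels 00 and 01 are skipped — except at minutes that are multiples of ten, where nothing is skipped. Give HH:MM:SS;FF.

00:01:53;19

Each 10-minute DF block holds 10 × 60 × 30 − 9 × 2 = 17982 frames. 3407 ÷ 17982 → 0 full blocks, remainder 3407.
Within the partial block the first minute is 1800 frames and each further minute 1798, so 1 further minute boundary passed. Total skipped labels = 18 × 0 + 2 × 1 = 2.
Non-drop label index = 3407 + 2 = 3409; at 30 labels/s that is 00:01:53:19, i.e. DF 00:01:53;19.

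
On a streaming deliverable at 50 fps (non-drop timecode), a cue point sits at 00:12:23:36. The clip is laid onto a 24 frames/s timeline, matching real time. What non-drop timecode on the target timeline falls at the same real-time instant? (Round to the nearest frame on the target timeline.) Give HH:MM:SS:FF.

Source frame index: (0×3600 + 12×60 + 23) × 50 + 36 = 37186.
Real time: 37186 / (50) = 18593/25 s.
Target frame: (18593/25) × (24) = 446232/25 ≈ 17849.280 → 17849.
At 24 labels/s: frame 17849 → 00:12:23:17.

00:12:23:17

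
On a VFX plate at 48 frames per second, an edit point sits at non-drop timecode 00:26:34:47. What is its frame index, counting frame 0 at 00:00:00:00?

Total seconds to the label: (0 × 3600 + 26 × 60 + 34) = 1594.
Frame index = 1594 × 48 + 47 = 76559.

frame 76559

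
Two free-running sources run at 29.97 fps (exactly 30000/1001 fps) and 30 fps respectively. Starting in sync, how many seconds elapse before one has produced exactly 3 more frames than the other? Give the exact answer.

100.1 seconds

The gap grows by |30 − 30000/1001| = 30/1001 frames per second.
Time for a 3-frame gap: 3 ÷ (30/1001) = 100.1 s.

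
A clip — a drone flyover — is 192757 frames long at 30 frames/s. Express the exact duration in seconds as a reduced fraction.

192757/30 seconds

Running time = 192757 ÷ (30) = 192757 × 1/30 = 192757/30 s.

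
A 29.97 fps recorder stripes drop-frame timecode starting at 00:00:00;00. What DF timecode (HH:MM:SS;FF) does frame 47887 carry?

Ten DF minutes hold 17982 frames, so frame 47887 lies in block 2 (frames 35964–53945) with 11923 frames into that block.
The block's first minute is 1800 frames and the rest 1798 each; 11923 frames reaches minute 6, so 2 × 18 + 6 × 2 = 48 labels have been skipped so far.
Adding those back, label number 47887 + 48 = 47935 at 30 labels/s is 1597 s + 25 f = 0 h 26 min 37 s frame 25, i.e. 00:26:37;25.

00:26:37;25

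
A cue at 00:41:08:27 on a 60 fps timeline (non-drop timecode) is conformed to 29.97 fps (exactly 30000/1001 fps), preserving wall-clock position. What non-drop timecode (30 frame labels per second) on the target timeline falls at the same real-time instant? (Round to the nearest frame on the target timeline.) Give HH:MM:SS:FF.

Source frame index: (0×3600 + 41×60 + 8) × 60 + 27 = 148107.
Real time: 148107 / (60) = 49369/20 s.
Target frame: (49369/20) × (30000/1001) = 74053500/1001 ≈ 73979.520 → 73980.
At 30 labels/s: frame 73980 → 00:41:06:00.

00:41:06:00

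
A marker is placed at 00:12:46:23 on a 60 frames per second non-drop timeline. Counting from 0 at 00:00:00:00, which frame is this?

frame 45983

Total seconds to the label: (0 × 3600 + 12 × 60 + 46) = 766.
Frame index = 766 × 60 + 23 = 45983.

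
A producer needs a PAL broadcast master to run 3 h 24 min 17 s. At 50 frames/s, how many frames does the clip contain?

612850 frames

3 h 24 min 17 s = 12257 s.
Frames = 12257 × 50 = 612850.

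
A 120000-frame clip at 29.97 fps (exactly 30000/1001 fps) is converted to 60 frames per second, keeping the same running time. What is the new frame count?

Target frames = source frames × (target rate / source rate) = 120000 × (60)/(30000/1001) = 120000 × 1001/500 = 240240.

240240 frames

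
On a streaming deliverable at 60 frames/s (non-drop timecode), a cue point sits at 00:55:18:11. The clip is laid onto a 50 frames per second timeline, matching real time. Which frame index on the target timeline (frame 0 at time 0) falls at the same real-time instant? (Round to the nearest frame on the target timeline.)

frame 165909

Source frame index: (0×3600 + 55×60 + 18) × 60 + 11 = 199091.
Real time: 199091 / (60) = 199091/60 s.
Target frame: (199091/60) × (50) = 995455/6 ≈ 165909.167 → 165909.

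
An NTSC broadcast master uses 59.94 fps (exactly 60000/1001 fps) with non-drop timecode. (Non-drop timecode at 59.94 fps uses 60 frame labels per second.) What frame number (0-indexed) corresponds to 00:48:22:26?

frame 174146

Total seconds to the label: (0 × 3600 + 48 × 60 + 22) = 2902.
Frame index = 2902 × 60 + 26 = 174146.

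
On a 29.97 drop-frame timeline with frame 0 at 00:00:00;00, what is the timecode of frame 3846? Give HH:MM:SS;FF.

Each 10-minute DF block holds 10 × 60 × 30 − 9 × 2 = 17982 frames. 3846 ÷ 17982 → 0 full blocks, remainder 3846.
Within the partial block the first minute is 1800 frames and each further minute 1798, so 2 further minute boundaries passed. Total skipped labels = 18 × 0 + 2 × 2 = 4.
Non-drop label index = 3846 + 4 = 3850; at 30 labels/s that is 00:02:08:10, i.e. DF 00:02:08;10.

00:02:08;10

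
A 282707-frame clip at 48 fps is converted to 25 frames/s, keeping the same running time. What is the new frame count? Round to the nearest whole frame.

Frames at target rate = 282707 × (25) / (48) = 7067675/48 ≈ 147243.229.
Nearest whole frame: 147243.

147243 frames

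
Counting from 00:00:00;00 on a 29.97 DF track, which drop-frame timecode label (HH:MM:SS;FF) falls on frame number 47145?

Each 10-minute DF block holds 10 × 60 × 30 − 9 × 2 = 17982 frames. 47145 ÷ 17982 → 2 full blocks, remainder 11181.
Within the partial block the first minute is 1800 frames and each further minute 1798, so 6 further minute boundaries passed. Total skipped labels = 18 × 2 + 2 × 6 = 48.
Non-drop label index = 47145 + 48 = 47193; at 30 labels/s that is 00:26:13:03, i.e. DF 00:26:13;03.

00:26:13;03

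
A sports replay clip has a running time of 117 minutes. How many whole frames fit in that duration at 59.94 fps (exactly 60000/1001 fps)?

420779 frames

117 min = 7020 s.
Frames = 7020 × 60000/1001 = 32400000/77 ≈ 420779.2208.
Complete frames: 420779.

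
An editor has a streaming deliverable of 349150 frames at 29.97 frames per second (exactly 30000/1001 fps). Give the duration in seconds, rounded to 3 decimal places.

Running time = 349150 × 1001/30000 = 6989983/600 s ≈ 11649.972 s.

11649.972 seconds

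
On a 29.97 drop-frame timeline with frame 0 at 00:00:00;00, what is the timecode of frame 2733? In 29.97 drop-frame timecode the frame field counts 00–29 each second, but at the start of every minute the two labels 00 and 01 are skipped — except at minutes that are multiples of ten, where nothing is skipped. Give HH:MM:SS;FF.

00:01:31;05

Ten DF minutes hold 17982 frames, so frame 2733 lies in block 0 (frames 0–17981) with 2733 frames into that block.
The block's first minute is 1800 frames and the rest 1798 each; 2733 frames reaches minute 1, so 0 × 18 + 1 × 2 = 2 labels have been skipped so far.
Adding those back, label number 2733 + 2 = 2735 at 30 labels/s is 91 s + 5 f = 0 h 1 min 31 s frame 5, i.e. 00:01:31;05.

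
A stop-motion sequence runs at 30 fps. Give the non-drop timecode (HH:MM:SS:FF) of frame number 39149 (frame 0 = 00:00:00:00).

00:21:44:29

39149 ÷ 30 = 1304 full seconds, remainder 29 frames.
1304 s = 0 h 21 min 44 s.
Timecode: 00:21:44:29.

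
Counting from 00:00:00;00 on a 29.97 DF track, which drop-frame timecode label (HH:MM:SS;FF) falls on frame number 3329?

00:01:51;01

Each 10-minute DF block holds 10 × 60 × 30 − 9 × 2 = 17982 frames. 3329 ÷ 17982 → 0 full blocks, remainder 3329.
Within the partial block the first minute is 1800 frames and each further minute 1798, so 1 further minute boundary passed. Total skipped labels = 18 × 0 + 2 × 1 = 2.
Non-drop label index = 3329 + 2 = 3331; at 30 labels/s that is 00:01:51:01, i.e. DF 00:01:51;01.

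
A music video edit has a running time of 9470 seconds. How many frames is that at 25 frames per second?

236750 frames

Frames = 9470 × 25 = 236750.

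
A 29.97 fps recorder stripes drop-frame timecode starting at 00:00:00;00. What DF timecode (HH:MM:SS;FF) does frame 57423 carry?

Each 10-minute DF block holds 10 × 60 × 30 − 9 × 2 = 17982 frames. 57423 ÷ 17982 → 3 full blocks, remainder 3477.
Within the partial block the first minute is 1800 frames and each further minute 1798, so 1 further minute boundary passed. Total skipped labels = 18 × 3 + 2 × 1 = 56.
Non-drop label index = 57423 + 56 = 57479; at 30 labels/s that is 00:31:55:29, i.e. DF 00:31:55;29.

00:31:55;29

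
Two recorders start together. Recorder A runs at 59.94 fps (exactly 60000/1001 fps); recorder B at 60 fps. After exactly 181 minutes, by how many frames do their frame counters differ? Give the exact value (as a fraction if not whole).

651600/1001 frames

181 min = 10860 s.
A emits 60000/1001 × 10860 = 651600000/1001 frames; B emits 60 × 10860 = 651600.
Difference = 651600/1001 frames (≈ 650.9491); B is ahead of A.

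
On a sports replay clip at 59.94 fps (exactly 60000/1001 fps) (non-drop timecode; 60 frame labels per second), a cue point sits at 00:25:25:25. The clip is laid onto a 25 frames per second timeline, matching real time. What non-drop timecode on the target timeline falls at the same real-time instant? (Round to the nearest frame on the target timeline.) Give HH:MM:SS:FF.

Source frame index: (0×3600 + 25×60 + 25) × 60 + 25 = 91525.
Real time: 91525 / (60000/1001) = 3664661/2400 s.
Target frame: (3664661/2400) × (25) = 3664661/96 ≈ 38173.552 → 38174.
At 25 labels/s: frame 38174 → 00:25:26:24.

00:25:26:24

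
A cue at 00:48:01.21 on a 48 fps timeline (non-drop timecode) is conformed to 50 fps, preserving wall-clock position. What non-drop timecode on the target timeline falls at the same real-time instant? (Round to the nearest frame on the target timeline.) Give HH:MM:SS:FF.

Source frame index: (0×3600 + 48×60 + 1) × 48 + 21 = 138309.
Real time: 138309 / (48) = 46103/16 s.
Target frame: (46103/16) × (50) = 1152575/8 ≈ 144071.875 → 144072.
At 50 labels/s: frame 144072 → 00:48:01:22.

00:48:01:22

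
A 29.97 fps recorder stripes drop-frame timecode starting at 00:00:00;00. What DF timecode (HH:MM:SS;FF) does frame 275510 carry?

02:33:12;26

Ten DF minutes hold 17982 frames, so frame 275510 lies in block 15 (frames 269730–287711) with 5780 frames into that block.
The block's first minute is 1800 frames and the rest 1798 each; 5780 frames reaches minute 3, so 15 × 18 + 3 × 2 = 276 labels have been skipped so far.
Adding those back, label number 275510 + 276 = 275786 at 30 labels/s is 9192 s + 26 f = 2 h 33 min 12 s frame 26, i.e. 02:33:12;26.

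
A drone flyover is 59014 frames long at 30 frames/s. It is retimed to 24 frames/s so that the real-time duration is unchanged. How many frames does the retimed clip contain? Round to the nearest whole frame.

47211 frames

Frames at target rate = 59014 × (24) / (30) = 236056/5 ≈ 47211.200.
Nearest whole frame: 47211.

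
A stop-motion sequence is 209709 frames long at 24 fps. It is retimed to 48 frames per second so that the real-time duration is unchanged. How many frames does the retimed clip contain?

419418 frames

Frames at target rate = 209709 × (48) / (24) = 419418.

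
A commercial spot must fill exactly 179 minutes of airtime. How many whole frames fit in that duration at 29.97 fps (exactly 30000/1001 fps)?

179 min = 10740 s.
Frames = 10740 × 30000/1001 = 322200000/1001 ≈ 321878.1219.
Complete frames: 321878.

321878 frames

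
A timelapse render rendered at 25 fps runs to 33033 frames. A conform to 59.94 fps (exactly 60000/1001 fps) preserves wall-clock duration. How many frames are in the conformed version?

79200 frames

Target frames = source frames × (target rate / source rate) = 33033 × (60000/1001)/(25) = 33033 × 2400/1001 = 79200.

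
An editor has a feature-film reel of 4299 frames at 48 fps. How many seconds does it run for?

Running time = 4299 / (48) = 89.5625 s.

89.5625 seconds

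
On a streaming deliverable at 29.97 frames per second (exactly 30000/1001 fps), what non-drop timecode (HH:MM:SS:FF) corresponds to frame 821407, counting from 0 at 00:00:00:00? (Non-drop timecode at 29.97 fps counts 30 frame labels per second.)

07:36:20:07

821407 ÷ 30 = 27380 full seconds, remainder 7 frames.
27380 s = 7 h 36 min 20 s.
Timecode: 07:36:20:07.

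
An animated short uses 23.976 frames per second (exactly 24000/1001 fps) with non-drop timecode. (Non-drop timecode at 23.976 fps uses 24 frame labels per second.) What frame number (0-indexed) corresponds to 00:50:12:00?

72288

Total seconds to the label: (0 × 3600 + 50 × 60 + 12) = 3012.
Frame index = 3012 × 24 + 0 = 72288.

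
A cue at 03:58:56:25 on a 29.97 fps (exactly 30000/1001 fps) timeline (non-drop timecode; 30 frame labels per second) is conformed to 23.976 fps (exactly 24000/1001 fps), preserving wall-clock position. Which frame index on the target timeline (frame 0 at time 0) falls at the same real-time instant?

frame 344084

Source frame index: (3×3600 + 58×60 + 56) × 30 + 25 = 430105.
Real time: 430105 / (30000/1001) = 86107021/6000 s.
Target frame: (86107021/6000) × (24000/1001) = 344084.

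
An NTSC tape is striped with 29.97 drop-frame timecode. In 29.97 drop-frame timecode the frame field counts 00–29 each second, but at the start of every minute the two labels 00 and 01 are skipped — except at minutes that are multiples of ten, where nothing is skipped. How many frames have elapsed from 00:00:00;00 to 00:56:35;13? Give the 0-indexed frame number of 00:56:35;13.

Complete 10-minute blocks: 5, each 17982 frames → 89910.
Remaining 6 whole minutes in the current block: 1800 + 5 × 1798 = 10790 frames.
Within the current minute: 35 × 30 + 13 − 2 = 1061 (labels ;00/;01 skipped at this minute). Total = 89910 + 10790 + 1061 = 101761.

101761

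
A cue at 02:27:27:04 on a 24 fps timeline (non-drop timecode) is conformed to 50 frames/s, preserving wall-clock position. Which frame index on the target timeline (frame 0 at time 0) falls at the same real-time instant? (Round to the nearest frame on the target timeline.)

Source frame index: (2×3600 + 27×60 + 27) × 24 + 4 = 212332.
Real time: 212332 / (24) = 53083/6 s.
Target frame: (53083/6) × (50) = 1327075/3 ≈ 442358.333 → 442358.

frame 442358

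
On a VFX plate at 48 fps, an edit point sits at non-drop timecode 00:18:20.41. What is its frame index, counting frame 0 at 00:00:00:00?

Total seconds to the label: (0 × 3600 + 18 × 60 + 20) = 1100.
Frame index = 1100 × 48 + 41 = 52841.

52841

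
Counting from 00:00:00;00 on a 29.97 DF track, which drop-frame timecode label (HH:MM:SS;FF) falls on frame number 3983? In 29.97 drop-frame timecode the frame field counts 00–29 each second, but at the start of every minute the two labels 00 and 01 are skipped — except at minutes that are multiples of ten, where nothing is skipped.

00:02:12;27

Each 10-minute DF block holds 10 × 60 × 30 − 9 × 2 = 17982 frames. 3983 ÷ 17982 → 0 full blocks, remainder 3983.
Within the partial block the first minute is 1800 frames and each further minute 1798, so 2 further minute boundaries passed. Total skipped labels = 18 × 0 + 2 × 2 = 4.
Non-drop label index = 3983 + 4 = 3987; at 30 labels/s that is 00:02:12:27, i.e. DF 00:02:12;27.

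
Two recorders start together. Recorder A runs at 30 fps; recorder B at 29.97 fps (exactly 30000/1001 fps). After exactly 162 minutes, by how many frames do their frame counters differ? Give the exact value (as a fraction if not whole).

162 min = 9720 s.
A emits 30 × 9720 = 291600 frames; B emits 30000/1001 × 9720 = 291600000/1001.
Difference = 291600/1001 frames (≈ 291.3087); B is behind A.

291600/1001 frames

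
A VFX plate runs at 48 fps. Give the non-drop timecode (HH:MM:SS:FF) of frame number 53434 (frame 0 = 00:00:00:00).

00:18:33:10

53434 ÷ 48 = 1113 full seconds, remainder 10 frames.
1113 s = 0 h 18 min 33 s.
Timecode: 00:18:33:10.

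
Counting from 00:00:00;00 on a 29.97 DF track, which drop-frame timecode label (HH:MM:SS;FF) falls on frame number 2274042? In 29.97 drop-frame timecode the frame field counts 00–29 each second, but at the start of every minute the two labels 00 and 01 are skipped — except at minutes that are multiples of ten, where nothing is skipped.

21:04:37;08

Ten DF minutes hold 17982 frames, so frame 2274042 lies in block 126 (frames 2265732–2283713) with 8310 frames into that block.
The block's first minute is 1800 frames and the rest 1798 each; 8310 frames reaches minute 4, so 126 × 18 + 4 × 2 = 2276 labels have been skipped so far.
Adding those back, label number 2274042 + 2276 = 2276318 at 30 labels/s is 75877 s + 8 f = 21 h 4 min 37 s frame 8, i.e. 21:04:37;08.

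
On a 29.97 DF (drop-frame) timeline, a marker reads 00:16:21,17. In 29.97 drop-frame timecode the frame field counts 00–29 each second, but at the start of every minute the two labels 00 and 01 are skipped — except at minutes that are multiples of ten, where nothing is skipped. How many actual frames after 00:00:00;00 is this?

29417

As if non-drop at 30 labels/s: (0 × 3600 + 16 × 60 + 21) × 30 + 17 = 29447.
Minute boundaries passed: 16; those not divisible by 10: 16 − 1 = 15; dropped labels = 2 × 15 = 30.
Actual frame index = 29447 − 30 = 29417.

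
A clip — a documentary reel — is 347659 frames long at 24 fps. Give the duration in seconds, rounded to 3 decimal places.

14485.792 seconds

Running time = 347659 × 1/24 = 347659/24 s ≈ 14485.792 s.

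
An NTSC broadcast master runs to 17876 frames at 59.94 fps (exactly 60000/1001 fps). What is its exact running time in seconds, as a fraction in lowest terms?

4473469/15000 seconds

Running time = 17876 ÷ (60000/1001) = 17876 × 1001/60000 = 4473469/15000 s.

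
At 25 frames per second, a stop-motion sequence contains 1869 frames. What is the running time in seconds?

Running time = 1869 / (25) = 74.76 s.

74.76 seconds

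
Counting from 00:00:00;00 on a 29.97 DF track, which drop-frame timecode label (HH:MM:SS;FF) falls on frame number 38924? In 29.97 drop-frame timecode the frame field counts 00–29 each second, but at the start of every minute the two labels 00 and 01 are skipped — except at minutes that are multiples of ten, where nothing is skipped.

Ten DF minutes hold 17982 frames, so frame 38924 lies in block 2 (frames 35964–53945) with 2960 frames into that block.
The block's first minute is 1800 frames and the rest 1798 each; 2960 frames reaches minute 1, so 2 × 18 + 1 × 2 = 38 labels have been skipped so far.
Adding those back, label number 38924 + 38 = 38962 at 30 labels/s is 1298 s + 22 f = 0 h 21 min 38 s frame 22, i.e. 00:21:38;22.

00:21:38;22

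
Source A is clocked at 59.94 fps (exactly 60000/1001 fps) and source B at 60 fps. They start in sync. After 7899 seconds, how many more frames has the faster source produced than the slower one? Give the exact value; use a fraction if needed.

473940/1001 frames

A emits 60000/1001 × 7899 = 473940000/1001 frames; B emits 60 × 7899 = 473940.
Difference = 473940/1001 frames (≈ 473.4665); B is ahead of A.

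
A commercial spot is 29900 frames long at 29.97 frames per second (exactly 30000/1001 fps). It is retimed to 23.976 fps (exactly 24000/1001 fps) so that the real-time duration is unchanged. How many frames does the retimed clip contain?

Target frames = source frames × (target rate / source rate) = 29900 × (24000/1001)/(30000/1001) = 29900 × 4/5 = 23920.

23920 frames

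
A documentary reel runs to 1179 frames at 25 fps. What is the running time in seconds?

Running time = 1179 / (25) = 47.16 s.

47.16 seconds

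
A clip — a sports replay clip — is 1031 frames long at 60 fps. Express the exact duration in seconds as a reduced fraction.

Running time = 1031 ÷ (60) = 1031 × 1/60 = 1031/60 s.

1031/60 seconds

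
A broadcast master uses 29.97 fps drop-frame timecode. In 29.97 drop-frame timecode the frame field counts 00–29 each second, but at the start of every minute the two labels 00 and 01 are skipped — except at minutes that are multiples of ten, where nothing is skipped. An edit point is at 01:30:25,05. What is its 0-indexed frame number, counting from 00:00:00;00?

162593

As if non-drop at 30 labels/s: (1 × 3600 + 30 × 60 + 25) × 30 + 5 = 162755.
Minute boundaries passed: 90; those not divisible by 10: 90 − 9 = 81; dropped labels = 2 × 81 = 162.
Actual frame index = 162755 − 162 = 162593.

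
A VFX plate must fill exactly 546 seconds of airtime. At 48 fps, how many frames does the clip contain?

Frames = 546 × 48 = 26208.

26208 frames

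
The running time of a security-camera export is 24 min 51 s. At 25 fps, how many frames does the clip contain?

37275 frames

24 min 51 s = 1491 s.
Frames = 1491 × 25 = 37275.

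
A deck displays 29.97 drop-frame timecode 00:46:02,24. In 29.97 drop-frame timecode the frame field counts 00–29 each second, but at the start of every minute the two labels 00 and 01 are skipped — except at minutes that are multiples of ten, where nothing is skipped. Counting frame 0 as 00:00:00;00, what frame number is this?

82800

Complete 10-minute blocks: 4, each 17982 frames → 71928.
Remaining 6 whole minutes in the current block: 1800 + 5 × 1798 = 10790 frames.
Within the current minute: 2 × 30 + 24 − 2 = 82 (labels ;00/;01 skipped at this minute). Total = 71928 + 10790 + 82 = 82800.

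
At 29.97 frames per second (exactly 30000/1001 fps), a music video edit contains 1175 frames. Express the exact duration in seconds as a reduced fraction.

47047/1200 seconds

Running time = 1175 ÷ (30000/1001) = 1175 × 1001/30000 = 47047/1200 s.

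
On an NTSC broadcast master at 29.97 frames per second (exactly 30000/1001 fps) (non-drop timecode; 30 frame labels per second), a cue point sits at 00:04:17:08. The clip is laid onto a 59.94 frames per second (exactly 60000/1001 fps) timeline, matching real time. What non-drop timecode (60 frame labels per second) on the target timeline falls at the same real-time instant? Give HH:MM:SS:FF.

Source frame index: (0×3600 + 4×60 + 17) × 30 + 8 = 7718.
Real time: 7718 / (30000/1001) = 3862859/15000 s.
Target frame: (3862859/15000) × (60000/1001) = 15436.
At 60 labels/s: frame 15436 → 00:04:17:16.

00:04:17:16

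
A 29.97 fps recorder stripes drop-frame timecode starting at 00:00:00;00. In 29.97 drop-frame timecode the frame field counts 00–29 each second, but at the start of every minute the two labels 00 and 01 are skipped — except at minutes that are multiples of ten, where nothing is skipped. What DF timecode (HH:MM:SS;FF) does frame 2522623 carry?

23:22:51;17

Ten DF minutes hold 17982 frames, so frame 2522623 lies in block 140 (frames 2517480–2535461) with 5143 frames into that block.
The block's first minute is 1800 frames and the rest 1798 each; 5143 frames reaches minute 2, so 140 × 18 + 2 × 2 = 2524 labels have been skipped so far.
Adding those back, label number 2522623 + 2524 = 2525147 at 30 labels/s is 84171 s + 17 f = 23 h 22 min 51 s frame 17, i.e. 23:22:51;17.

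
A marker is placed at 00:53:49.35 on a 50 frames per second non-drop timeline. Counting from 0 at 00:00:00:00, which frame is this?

Total seconds to the label: (0 × 3600 + 53 × 60 + 49) = 3229.
Frame index = 3229 × 50 + 35 = 161485.

161485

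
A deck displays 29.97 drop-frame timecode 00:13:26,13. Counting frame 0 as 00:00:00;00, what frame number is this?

As if non-drop at 30 labels/s: (0 × 3600 + 13 × 60 + 26) × 30 + 13 = 24193.
Minute boundaries passed: 13; those not divisible by 10: 13 − 1 = 12; dropped labels = 2 × 12 = 24.
Actual frame index = 24193 − 24 = 24169.

24169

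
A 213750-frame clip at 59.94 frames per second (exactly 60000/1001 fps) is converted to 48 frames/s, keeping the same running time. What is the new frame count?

Target frames = source frames × (target rate / source rate) = 213750 × (48)/(60000/1001) = 213750 × 1001/1250 = 171171.

171171 frames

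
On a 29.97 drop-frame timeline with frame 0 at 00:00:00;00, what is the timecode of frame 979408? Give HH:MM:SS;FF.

Ten DF minutes hold 17982 frames, so frame 979408 lies in block 54 (frames 971028–989009) with 8380 frames into that block.
The block's first minute is 1800 frames and the rest 1798 each; 8380 frames reaches minute 4, so 54 × 18 + 4 × 2 = 980 labels have been skipped so far.
Adding those back, label number 979408 + 980 = 980388 at 30 labels/s is 32679 s + 18 f = 9 h 4 min 39 s frame 18, i.e. 09:04:39;18.

09:04:39;18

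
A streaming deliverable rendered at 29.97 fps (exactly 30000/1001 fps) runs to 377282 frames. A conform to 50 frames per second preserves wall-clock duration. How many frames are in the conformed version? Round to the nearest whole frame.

629432 frames

Frames at target rate = 377282 × (50) / (30000/1001) = 188829641/300 ≈ 629432.137.
Nearest whole frame: 629432.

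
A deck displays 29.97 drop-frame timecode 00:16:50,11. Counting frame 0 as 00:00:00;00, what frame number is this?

30281

Complete 10-minute blocks: 1, each 17982 frames → 17982.
Remaining 6 whole minutes in the current block: 1800 + 5 × 1798 = 10790 frames.
Within the current minute: 50 × 30 + 11 − 2 = 1509 (labels ;00/;01 skipped at this minute). Total = 17982 + 10790 + 1509 = 30281.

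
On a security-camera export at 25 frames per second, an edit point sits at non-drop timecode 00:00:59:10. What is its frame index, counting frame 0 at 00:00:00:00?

frame 1485

Total seconds to the label: (0 × 3600 + 0 × 60 + 59) = 59.
Frame index = 59 × 25 + 10 = 1485.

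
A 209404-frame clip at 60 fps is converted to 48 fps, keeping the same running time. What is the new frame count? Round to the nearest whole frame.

Frames at target rate = 209404 × (48) / (60) = 837616/5 ≈ 167523.200.
Nearest whole frame: 167523.

167523 frames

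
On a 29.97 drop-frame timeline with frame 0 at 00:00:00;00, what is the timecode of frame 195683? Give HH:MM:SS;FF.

01:48:49;09

Ten DF minutes hold 17982 frames, so frame 195683 lies in block 10 (frames 179820–197801) with 15863 frames into that block.
The block's first minute is 1800 frames and the rest 1798 each; 15863 frames reaches minute 8, so 10 × 18 + 8 × 2 = 196 labels have been skipped so far.
Adding those back, label number 195683 + 196 = 195879 at 30 labels/s is 6529 s + 9 f = 1 h 48 min 49 s frame 9, i.e. 01:48:49;09.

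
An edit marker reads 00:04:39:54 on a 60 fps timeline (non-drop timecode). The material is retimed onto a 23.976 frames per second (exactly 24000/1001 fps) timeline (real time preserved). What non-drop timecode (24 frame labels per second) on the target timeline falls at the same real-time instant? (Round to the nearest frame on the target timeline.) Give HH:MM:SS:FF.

Source frame index: (0×3600 + 4×60 + 39) × 60 + 54 = 16794.
Real time: 16794 / (60) = 2799/10 s.
Target frame: (2799/10) × (24000/1001) = 6717600/1001 ≈ 6710.889 → 6711.
At 24 labels/s: frame 6711 → 00:04:39:15.

00:04:39:15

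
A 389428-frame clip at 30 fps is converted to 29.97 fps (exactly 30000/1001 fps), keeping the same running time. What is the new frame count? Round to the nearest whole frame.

389039 frames

Frames at target rate = 389428 × (30000/1001) / (30) = 29956000/77 ≈ 389038.961.
Nearest whole frame: 389039.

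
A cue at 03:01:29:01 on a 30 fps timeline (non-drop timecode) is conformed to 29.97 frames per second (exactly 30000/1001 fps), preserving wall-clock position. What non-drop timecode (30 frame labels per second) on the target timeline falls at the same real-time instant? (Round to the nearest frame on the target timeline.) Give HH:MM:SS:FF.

03:01:18:05

Source frame index: (3×3600 + 1×60 + 29) × 30 + 1 = 326671.
Real time: 326671 / (30) = 326671/30 s.
Target frame: (326671/30) × (30000/1001) = 326671000/1001 ≈ 326344.655 → 326345.
At 30 labels/s: frame 326345 → 03:01:18:05.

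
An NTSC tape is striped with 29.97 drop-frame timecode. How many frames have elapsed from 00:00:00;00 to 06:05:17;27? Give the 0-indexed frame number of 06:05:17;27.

656879

As if non-drop at 30 labels/s: (6 × 3600 + 5 × 60 + 17) × 30 + 27 = 657537.
Minute boundaries passed: 365; those not divisible by 10: 365 − 36 = 329; dropped labels = 2 × 329 = 658.
Actual frame index = 657537 − 658 = 656879.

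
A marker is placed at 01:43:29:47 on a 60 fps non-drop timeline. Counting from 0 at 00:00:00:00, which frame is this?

Total seconds to the label: (1 × 3600 + 43 × 60 + 29) = 6209.
Frame index = 6209 × 60 + 47 = 372587.

372587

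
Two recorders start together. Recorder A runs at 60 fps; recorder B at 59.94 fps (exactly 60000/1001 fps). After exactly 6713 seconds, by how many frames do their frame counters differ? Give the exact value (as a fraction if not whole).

A emits 60 × 6713 = 402780 frames; B emits 60000/1001 × 6713 = 57540000/143.
Difference = 57540/143 frames (≈ 402.3776); B is behind A.

57540/143 frames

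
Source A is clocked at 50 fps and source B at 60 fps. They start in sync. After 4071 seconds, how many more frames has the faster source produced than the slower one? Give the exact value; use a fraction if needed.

A emits 50 × 4071 = 203550 frames; B emits 60 × 4071 = 244260.
Difference = 40710 frames; B is ahead of A.

40710 frames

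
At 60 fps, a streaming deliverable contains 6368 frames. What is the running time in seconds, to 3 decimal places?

Running time = 6368 × 1/60 = 1592/15 s ≈ 106.133 s.

106.133 seconds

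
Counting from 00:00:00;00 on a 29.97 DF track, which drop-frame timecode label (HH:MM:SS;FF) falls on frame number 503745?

04:40:08;09

Ten DF minutes hold 17982 frames, so frame 503745 lies in block 28 (frames 503496–521477) with 249 frames into that block.
The block's first minute is 1800 frames and the rest 1798 each; 249 frames reaches minute 0, so 28 × 18 + 0 × 2 = 504 labels have been skipped so far.
Adding those back, label number 503745 + 504 = 504249 at 30 labels/s is 16808 s + 9 f = 4 h 40 min 8 s frame 9, i.e. 04:40:08;09.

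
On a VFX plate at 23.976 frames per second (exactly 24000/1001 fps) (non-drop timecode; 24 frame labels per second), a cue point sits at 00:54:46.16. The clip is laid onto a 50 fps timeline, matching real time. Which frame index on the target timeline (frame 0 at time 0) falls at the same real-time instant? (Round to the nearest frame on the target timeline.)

frame 164498

Source frame index: (0×3600 + 54×60 + 46) × 24 + 16 = 78880.
Real time: 78880 / (24000/1001) = 493493/150 s.
Target frame: (493493/150) × (50) = 493493/3 ≈ 164497.667 → 164498.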